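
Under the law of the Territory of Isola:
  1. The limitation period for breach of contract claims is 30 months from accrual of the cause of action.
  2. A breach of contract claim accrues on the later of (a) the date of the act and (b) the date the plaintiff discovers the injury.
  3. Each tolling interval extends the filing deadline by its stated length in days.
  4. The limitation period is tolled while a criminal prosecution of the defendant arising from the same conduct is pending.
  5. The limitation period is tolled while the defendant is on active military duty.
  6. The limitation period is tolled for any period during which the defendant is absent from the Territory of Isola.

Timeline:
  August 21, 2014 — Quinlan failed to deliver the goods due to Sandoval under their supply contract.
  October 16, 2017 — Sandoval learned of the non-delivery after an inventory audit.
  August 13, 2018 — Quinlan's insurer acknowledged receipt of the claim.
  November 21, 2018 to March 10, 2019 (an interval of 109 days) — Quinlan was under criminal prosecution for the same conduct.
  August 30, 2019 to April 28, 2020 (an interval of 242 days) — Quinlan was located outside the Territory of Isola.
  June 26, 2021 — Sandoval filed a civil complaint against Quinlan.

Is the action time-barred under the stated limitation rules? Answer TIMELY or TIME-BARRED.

TIME-BARRED

Taking the later of the act (August 21, 2014) and discovery (October 16, 2017), the claim accrued on October 16, 2017.
The untolled deadline — 30 months after October 16, 2017 — is April 16, 2020.
The pending criminal prosecution from November 21, 2018 to March 10, 2019 tolled the period for 109 days, extending the deadline to August 3, 2020.
Because the defendant's absence from the jurisdiction ran from August 30, 2019 to April 28, 2020, the deadline is extended by 242 days to April 2, 2021.
Nothing else in the chronology tolls or restarts the period.
Sandoval filed on June 26, 2021, after the April 2, 2021 deadline, so the action is time-barred.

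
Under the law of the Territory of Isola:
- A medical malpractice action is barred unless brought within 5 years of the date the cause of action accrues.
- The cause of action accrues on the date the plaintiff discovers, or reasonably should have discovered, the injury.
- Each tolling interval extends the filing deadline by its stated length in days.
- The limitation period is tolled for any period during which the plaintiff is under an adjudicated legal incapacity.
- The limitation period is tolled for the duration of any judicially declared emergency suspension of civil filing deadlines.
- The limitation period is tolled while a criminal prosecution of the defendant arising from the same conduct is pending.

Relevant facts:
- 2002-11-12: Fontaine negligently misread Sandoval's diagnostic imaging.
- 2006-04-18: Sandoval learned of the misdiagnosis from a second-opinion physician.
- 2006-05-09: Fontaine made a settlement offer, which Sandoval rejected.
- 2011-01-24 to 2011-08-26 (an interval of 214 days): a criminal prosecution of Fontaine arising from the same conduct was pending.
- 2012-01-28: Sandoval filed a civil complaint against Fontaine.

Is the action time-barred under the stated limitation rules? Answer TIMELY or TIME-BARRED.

Accrual is tied to discovery, so the period began on 2006-04-18 rather than on 2002-11-12 when the act occurred.
Adding the 5 years base period to 2006-04-18 gives a deadline of 2011-04-18, before any tolling.
The pending criminal prosecution from 2011-01-24 to 2011-08-26 tolled the period for 214 days, extending the deadline to 2011-11-18.
The other events in the timeline have no effect on the limitation period under the stated rules.
Filing on 2012-01-28 missed the 2011-11-18 deadline — the action is time-barred.

TIME-BARRED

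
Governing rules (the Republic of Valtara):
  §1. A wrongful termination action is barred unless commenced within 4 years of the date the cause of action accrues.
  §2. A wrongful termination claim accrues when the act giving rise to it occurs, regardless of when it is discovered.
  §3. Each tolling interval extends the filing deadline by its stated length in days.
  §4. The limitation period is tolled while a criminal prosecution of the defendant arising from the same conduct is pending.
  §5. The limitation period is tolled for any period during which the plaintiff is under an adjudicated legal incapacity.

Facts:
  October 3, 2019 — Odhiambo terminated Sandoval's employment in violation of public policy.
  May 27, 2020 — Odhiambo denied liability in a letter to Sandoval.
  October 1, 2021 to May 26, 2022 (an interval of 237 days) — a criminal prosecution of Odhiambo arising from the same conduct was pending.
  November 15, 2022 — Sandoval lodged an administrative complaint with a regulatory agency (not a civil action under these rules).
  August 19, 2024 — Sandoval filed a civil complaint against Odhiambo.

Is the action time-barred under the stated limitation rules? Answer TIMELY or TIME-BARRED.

TIME-BARRED

The claim accrued on October 3, 2019, when the wrongful act occurred.
4 years from October 3, 2019 is October 3, 2023.
Because the pending criminal prosecution ran from October 1, 2021 to May 26, 2022, the deadline is extended by 237 days to May 27, 2024.
None of the other events listed affects the running of the period under the stated rules.
The August 19, 2024 filing falls after the May 27, 2024 deadline; the claim is time-barred.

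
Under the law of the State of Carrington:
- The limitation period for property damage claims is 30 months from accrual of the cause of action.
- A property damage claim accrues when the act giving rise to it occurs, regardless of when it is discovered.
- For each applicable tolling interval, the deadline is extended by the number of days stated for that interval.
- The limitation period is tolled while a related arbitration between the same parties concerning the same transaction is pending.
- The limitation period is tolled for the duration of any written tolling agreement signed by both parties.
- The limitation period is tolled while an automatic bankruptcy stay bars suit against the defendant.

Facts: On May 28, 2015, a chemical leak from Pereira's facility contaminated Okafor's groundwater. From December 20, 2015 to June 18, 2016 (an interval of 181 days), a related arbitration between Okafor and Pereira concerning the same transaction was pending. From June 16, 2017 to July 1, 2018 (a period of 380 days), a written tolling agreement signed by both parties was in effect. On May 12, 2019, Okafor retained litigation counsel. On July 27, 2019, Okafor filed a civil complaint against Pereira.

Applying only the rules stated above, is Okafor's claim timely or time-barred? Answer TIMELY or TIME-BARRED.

TIME-BARRED

The limitation period began to run on May 28, 2015.
30 months from May 28, 2015 is November 28, 2017.
Because the pending related arbitration ran from December 20, 2015 to June 18, 2016, the deadline is extended by 181 days to May 28, 2018.
Because the written tolling agreement ran from June 16, 2017 to July 1, 2018, the deadline is extended by 380 days to June 12, 2019.
The other events in the timeline have no effect on the limitation period under the stated rules.
Okafor filed on July 27, 2019, after the June 12, 2019 deadline, so the action is time-barred.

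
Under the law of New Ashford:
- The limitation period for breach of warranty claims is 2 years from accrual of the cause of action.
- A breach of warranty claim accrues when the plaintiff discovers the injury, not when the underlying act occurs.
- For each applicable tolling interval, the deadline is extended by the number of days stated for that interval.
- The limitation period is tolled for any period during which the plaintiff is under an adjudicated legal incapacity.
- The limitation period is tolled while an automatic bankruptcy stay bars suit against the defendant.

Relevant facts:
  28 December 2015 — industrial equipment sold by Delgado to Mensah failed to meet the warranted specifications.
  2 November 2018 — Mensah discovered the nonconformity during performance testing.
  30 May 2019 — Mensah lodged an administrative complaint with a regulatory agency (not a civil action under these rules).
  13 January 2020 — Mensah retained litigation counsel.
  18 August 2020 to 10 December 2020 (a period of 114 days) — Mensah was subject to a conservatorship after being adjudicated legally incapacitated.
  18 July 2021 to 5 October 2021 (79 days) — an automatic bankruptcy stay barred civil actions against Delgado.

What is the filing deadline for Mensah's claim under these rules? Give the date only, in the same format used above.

Accrual is tied to discovery, so the period began on 2 November 2018 rather than on 28 December 2015 when the act occurred.
Adding the 2 years base period to 2 November 2018 gives a deadline of 2 November 2020, before any tolling.
Because the plaintiff's legal incapacity ran from 18 August 2020 to 10 December 2020, the deadline is extended by 114 days to 24 February 2021.
The automatic bankruptcy stay starting 18 July 2021 came too late — the period had run on 24 February 2021 — and so does not extend the deadline.
None of the other events listed affects the running of the period under the stated rules.

24 February 2021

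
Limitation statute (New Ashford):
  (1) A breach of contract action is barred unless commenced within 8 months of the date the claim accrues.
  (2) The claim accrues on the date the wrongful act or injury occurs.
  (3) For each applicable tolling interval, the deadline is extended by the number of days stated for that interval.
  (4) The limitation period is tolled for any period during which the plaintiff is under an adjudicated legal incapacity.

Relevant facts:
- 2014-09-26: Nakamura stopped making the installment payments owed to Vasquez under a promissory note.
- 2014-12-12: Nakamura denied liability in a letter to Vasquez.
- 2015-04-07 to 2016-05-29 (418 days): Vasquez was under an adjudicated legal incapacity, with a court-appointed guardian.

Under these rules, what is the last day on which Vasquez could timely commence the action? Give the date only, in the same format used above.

2016-07-17

The limitation period began to run on 2014-09-26.
The untolled deadline — 8 months after 2014-09-26 — is 2015-05-26.
The period was tolled for 418 days by the plaintiff's legal incapacity (2015-04-07 to 2016-05-29), pushing the deadline to 2016-07-17.
None of the other events listed affects the running of the period under the stated rules.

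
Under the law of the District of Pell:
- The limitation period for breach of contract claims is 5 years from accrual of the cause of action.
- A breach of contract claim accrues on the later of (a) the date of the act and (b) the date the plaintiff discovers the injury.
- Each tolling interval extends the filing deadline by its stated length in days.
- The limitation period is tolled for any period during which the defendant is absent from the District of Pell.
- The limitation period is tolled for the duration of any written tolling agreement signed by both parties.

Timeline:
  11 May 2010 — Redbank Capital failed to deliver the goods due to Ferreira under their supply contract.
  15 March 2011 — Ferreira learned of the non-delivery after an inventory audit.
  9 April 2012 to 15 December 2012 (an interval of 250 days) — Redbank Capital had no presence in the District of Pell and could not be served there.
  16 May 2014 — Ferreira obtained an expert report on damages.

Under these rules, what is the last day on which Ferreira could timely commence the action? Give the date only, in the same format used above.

20 November 2016

Taking the later of the act (11 May 2010) and discovery (15 March 2011), the claim accrued on 15 March 2011.
5 years from 15 March 2011 is 15 March 2016.
The period was tolled for 250 days by the defendant's absence from the jurisdiction (9 April 2012 to 15 December 2012), pushing the deadline to 20 November 2016.
The other events in the timeline have no effect on the limitation period under the stated rules.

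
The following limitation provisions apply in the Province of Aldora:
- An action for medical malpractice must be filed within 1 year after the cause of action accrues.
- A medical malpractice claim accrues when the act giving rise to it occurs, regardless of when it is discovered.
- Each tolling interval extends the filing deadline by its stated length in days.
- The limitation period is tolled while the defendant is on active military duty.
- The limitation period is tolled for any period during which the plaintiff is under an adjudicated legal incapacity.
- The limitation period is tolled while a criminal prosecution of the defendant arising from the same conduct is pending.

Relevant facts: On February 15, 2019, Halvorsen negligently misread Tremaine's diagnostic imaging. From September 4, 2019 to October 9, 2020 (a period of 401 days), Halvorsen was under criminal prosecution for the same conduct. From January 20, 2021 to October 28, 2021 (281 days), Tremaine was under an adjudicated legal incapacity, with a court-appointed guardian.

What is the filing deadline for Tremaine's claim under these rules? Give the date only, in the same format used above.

The cause of action accrued on February 15, 2019, the date of the act.
1 year from February 15, 2019 is February 15, 2020.
The period was tolled for 401 days by the pending criminal prosecution (September 4, 2019 to October 9, 2020), pushing the deadline to March 22, 2021.
The period was tolled for 281 days by the plaintiff's legal incapacity (January 20, 2021 to October 28, 2021), pushing the deadline to December 28, 2021.

December 28, 2021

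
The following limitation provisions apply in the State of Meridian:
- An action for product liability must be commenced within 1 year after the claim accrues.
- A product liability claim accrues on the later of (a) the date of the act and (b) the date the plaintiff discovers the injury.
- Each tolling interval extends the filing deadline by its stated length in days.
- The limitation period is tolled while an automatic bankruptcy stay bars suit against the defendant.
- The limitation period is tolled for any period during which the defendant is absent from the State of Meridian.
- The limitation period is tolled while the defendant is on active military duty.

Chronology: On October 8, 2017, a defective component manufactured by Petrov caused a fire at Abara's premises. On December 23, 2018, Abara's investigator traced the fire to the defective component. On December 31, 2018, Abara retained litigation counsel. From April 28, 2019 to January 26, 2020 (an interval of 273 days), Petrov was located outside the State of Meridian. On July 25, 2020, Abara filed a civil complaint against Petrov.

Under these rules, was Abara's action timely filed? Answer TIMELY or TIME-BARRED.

TIMELY

Taking the later of the act (October 8, 2017) and discovery (December 23, 2018), the claim accrued on December 23, 2018.
The untolled deadline — 1 year after December 23, 2018 — is December 23, 2019.
The period was tolled for 273 days by the defendant's absence from the jurisdiction (April 28, 2019 to January 26, 2020), pushing the deadline to September 21, 2020.
Nothing else in the chronology tolls or restarts the period.
Filing on July 25, 2020 beat the September 21, 2020 deadline — the action is timely.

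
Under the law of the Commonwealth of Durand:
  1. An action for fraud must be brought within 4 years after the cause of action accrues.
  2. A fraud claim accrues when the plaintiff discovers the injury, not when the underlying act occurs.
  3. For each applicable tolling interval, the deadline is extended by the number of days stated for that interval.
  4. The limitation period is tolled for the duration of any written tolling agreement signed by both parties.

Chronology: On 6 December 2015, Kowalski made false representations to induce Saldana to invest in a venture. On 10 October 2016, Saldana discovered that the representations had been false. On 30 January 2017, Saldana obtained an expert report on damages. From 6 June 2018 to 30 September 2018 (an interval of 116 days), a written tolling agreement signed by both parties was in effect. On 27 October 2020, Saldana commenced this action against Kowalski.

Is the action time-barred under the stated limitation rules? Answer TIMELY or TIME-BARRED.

TIMELY

Under the discovery rule, the claim accrued on 10 October 2016, when Saldana discovered the injury — not on the 6 December 2015 date of the underlying act.
Adding the 4 years base period to 10 October 2016 gives a deadline of 10 October 2020, before any tolling.
Because the written tolling agreement ran from 6 June 2018 to 30 September 2018, the deadline is extended by 116 days to 3 February 2021.
The other events in the timeline have no effect on the limitation period under the stated rules.
Saldana filed on 27 October 2020, before the 3 February 2021 deadline, so the action is timely.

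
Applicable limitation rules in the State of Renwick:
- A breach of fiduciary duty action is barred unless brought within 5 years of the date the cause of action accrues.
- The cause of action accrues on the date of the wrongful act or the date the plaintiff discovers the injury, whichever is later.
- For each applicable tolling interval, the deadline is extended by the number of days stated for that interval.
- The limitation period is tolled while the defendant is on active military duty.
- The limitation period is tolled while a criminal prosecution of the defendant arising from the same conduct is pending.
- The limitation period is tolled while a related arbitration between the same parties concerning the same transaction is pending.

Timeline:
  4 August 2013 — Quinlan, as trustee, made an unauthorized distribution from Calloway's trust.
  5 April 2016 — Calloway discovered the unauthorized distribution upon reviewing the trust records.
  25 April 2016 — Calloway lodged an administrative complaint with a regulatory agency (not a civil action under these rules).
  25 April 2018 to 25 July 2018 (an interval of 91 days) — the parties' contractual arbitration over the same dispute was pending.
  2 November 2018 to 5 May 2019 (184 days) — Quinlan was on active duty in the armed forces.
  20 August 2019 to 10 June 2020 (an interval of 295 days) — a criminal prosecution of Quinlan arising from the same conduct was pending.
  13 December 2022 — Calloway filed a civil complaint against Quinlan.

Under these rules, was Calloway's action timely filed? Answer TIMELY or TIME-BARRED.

TIME-BARRED

Because discovery on 5 April 2016 post-dates the 4 August 2013 act, accrual under the later-of rule falls on 5 April 2016.
5 years from 5 April 2016 is 5 April 2021.
The pending related arbitration from 25 April 2018 to 25 July 2018 tolled the period for 91 days, extending the deadline to 5 July 2021.
The period was tolled for 184 days by the defendant's active military service (2 November 2018 to 5 May 2019), pushing the deadline to 5 January 2022.
Because the pending criminal prosecution ran from 20 August 2019 to 10 June 2020, the deadline is extended by 295 days to 27 October 2022.
The other events in the timeline have no effect on the limitation period under the stated rules.
The 13 December 2022 filing falls after the 27 October 2022 deadline; the claim is time-barred.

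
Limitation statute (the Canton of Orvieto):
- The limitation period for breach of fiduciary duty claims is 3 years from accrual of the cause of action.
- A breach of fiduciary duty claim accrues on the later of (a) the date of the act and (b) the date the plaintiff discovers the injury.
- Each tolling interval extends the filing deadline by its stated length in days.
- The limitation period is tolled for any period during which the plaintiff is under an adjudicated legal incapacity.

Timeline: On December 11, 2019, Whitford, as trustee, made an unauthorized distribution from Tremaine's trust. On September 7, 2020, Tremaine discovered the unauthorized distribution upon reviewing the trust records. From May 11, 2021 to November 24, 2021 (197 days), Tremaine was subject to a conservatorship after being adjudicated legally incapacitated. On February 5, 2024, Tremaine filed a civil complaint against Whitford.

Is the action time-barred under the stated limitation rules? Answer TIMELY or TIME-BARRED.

Taking the later of the act (December 11, 2019) and discovery (September 7, 2020), the claim accrued on September 7, 2020.
3 years from September 7, 2020 is September 7, 2023.
The plaintiff's legal incapacity from May 11, 2021 to November 24, 2021 tolled the period for 197 days, extending the deadline to March 22, 2024.
Filing on February 5, 2024 beat the March 22, 2024 deadline — the action is timely.

TIMELY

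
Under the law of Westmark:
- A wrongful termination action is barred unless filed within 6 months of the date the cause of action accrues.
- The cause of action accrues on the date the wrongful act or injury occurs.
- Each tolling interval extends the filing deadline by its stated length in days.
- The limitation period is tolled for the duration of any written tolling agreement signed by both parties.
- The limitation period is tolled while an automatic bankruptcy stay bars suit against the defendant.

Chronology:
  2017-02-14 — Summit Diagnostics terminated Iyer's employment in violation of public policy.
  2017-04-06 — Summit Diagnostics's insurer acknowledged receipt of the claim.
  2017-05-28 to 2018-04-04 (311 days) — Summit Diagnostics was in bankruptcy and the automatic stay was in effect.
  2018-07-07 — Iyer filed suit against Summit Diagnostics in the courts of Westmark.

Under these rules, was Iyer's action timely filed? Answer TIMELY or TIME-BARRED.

The cause of action accrued on 2017-02-14, the date of the act.
6 months from 2017-02-14 is 2017-08-14.
The period was tolled for 311 days by the automatic bankruptcy stay (2017-05-28 to 2018-04-04), pushing the deadline to 2018-06-21.
The other events in the timeline have no effect on the limitation period under the stated rules.
Iyer filed on 2018-07-07, after the 2018-06-21 deadline, so the action is time-barred.

TIME-BARRED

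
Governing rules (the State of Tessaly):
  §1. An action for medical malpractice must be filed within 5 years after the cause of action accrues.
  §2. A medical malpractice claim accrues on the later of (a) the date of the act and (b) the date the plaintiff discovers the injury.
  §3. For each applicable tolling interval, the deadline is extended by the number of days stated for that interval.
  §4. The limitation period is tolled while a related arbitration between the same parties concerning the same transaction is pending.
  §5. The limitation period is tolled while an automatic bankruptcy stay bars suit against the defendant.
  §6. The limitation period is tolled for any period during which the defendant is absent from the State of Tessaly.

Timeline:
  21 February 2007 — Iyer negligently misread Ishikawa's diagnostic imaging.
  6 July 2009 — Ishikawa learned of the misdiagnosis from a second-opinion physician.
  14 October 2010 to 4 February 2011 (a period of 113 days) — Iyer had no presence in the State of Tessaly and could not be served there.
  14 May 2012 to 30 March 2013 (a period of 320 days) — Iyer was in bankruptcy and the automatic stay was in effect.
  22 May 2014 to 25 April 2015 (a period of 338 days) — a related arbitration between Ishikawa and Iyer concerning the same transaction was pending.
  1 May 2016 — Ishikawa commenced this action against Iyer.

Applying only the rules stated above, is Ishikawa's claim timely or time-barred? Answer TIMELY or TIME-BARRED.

TIMELY

Taking the later of the act (21 February 2007) and discovery (6 July 2009), the claim accrued on 6 July 2009.
5 years from 6 July 2009 is 6 July 2014.
Because the defendant's absence from the jurisdiction ran from 14 October 2010 to 4 February 2011, the deadline is extended by 113 days to 27 October 2014.
The period was tolled for 320 days by the automatic bankruptcy stay (14 May 2012 to 30 March 2013), pushing the deadline to 12 September 2015.
The pending related arbitration from 22 May 2014 to 25 April 2015 tolled the period for 338 days, extending the deadline to 15 August 2016.
The 1 May 2016 filing precedes the 15 August 2016 deadline; the claim is timely.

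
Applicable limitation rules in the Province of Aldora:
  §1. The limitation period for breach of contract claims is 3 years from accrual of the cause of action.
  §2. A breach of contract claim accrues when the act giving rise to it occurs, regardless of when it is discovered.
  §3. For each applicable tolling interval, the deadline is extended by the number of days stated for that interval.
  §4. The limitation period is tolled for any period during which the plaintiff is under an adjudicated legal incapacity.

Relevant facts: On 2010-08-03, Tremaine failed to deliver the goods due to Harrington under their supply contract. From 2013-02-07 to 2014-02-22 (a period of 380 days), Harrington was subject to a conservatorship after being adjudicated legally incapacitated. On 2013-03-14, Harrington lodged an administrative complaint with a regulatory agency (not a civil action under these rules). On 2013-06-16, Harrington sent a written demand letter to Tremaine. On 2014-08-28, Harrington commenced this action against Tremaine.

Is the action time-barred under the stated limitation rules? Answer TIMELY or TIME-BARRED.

TIME-BARRED

The claim accrued on 2010-08-03, when the wrongful act occurred.
3 years from 2010-08-03 is 2013-08-03.
Because the plaintiff's legal incapacity ran from 2013-02-07 to 2014-02-22, the deadline is extended by 380 days to 2014-08-18.
None of the other events listed affects the running of the period under the stated rules.
Filing on 2014-08-28 missed the 2014-08-18 deadline — the action is time-barred.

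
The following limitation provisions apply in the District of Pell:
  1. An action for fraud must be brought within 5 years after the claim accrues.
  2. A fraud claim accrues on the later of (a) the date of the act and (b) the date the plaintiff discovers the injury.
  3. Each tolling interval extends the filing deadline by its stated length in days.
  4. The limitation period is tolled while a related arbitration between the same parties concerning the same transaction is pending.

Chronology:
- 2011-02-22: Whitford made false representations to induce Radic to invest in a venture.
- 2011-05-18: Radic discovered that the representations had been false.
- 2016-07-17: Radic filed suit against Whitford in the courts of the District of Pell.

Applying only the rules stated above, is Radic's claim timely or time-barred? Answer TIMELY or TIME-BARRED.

Taking the later of the act (2011-02-22) and discovery (2011-05-18), the claim accrued on 2011-05-18.
The untolled deadline — 5 years after 2011-05-18 — is 2016-05-18.
The 2016-07-17 filing falls after the 2016-05-18 deadline; the claim is time-barred.

TIME-BARRED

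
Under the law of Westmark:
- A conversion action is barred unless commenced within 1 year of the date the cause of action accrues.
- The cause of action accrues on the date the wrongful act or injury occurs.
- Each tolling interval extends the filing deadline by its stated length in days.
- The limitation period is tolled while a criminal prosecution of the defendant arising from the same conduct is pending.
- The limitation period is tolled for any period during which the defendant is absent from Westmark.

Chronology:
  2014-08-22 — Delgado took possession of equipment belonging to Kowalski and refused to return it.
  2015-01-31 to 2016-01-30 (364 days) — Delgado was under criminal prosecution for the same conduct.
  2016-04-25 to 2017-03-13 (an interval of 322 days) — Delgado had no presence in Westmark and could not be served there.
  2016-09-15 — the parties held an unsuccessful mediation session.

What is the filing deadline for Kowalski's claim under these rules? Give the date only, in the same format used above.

2017-07-08

The limitation period began to run on 2014-08-22.
1 year from 2014-08-22 is 2015-08-22.
The period was tolled for 364 days by the pending criminal prosecution (2015-01-31 to 2016-01-30), pushing the deadline to 2016-08-20.
The defendant's absence from the jurisdiction from 2016-04-25 to 2017-03-13 tolled the period for 322 days, extending the deadline to 2017-07-08.
None of the other events listed affects the running of the period under the stated rules.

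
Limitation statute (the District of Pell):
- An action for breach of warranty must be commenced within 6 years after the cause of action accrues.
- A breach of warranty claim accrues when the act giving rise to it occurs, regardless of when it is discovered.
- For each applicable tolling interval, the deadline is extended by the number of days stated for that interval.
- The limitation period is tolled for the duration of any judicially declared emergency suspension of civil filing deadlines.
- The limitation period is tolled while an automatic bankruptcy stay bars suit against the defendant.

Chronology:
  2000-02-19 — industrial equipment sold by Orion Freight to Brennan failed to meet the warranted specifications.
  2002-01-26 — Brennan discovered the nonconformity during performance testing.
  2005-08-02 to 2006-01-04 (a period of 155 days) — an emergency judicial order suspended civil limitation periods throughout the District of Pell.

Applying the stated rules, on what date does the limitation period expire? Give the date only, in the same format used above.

2006-07-24

Accrual is governed by the date of the act, so the period began to run on 2000-02-19; the later discovery on 2002-01-26 is irrelevant under the stated rule.
The untolled deadline — 6 years after 2000-02-19 — is 2006-02-19.
The emergency suspension of filing deadlines from 2005-08-02 to 2006-01-04 tolled the period for 155 days, extending the deadline to 2006-07-24.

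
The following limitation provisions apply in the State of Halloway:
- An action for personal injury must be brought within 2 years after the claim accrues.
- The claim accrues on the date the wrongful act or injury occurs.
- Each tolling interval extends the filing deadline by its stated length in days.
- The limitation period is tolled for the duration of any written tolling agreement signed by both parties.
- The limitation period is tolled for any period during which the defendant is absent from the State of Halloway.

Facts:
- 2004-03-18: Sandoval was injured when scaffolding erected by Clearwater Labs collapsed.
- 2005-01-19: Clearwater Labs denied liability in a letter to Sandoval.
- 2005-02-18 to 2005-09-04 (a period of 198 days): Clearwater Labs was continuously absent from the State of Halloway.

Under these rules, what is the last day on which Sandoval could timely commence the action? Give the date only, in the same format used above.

2006-10-02

The limitation period began to run on 2004-03-18.
Adding the 2 years base period to 2004-03-18 gives a deadline of 2006-03-18, before any tolling.
The period was tolled for 198 days by the defendant's absence from the jurisdiction (2005-02-18 to 2005-09-04), pushing the deadline to 2006-10-02.
Nothing else in the chronology tolls or restarts the period.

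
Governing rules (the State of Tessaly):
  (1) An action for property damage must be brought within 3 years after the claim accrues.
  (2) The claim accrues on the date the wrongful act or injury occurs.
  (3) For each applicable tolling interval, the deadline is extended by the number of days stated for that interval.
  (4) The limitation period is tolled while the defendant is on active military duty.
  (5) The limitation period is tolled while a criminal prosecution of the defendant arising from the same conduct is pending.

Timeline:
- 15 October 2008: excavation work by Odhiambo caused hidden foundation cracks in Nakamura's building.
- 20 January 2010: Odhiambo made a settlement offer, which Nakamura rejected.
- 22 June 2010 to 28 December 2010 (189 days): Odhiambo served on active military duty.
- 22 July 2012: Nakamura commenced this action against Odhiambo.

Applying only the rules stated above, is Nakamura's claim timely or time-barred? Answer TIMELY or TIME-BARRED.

The limitation period began to run on 15 October 2008.
3 years from 15 October 2008 is 15 October 2011.
The defendant's active military service from 22 June 2010 to 28 December 2010 tolled the period for 189 days, extending the deadline to 21 April 2012.
The other events in the timeline have no effect on the limitation period under the stated rules.
Filing on 22 July 2012 missed the 21 April 2012 deadline — the action is time-barred.

TIME-BARRED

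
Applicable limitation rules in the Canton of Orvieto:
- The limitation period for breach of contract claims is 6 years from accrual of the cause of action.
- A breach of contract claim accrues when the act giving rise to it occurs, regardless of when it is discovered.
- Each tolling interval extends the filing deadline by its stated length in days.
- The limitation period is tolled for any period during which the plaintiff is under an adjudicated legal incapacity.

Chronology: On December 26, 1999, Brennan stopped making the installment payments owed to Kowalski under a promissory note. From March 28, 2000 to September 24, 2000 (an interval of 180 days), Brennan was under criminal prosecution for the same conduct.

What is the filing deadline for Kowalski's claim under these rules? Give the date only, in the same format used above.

The cause of action accrued on December 26, 1999, the date of the act.
6 years from December 26, 1999 is December 26, 2005.
Although a criminal prosecution ran from March 28, 2000 to September 24, 2000, the stated rules do not make that a tolling event, so it is disregarded.

December 26, 2005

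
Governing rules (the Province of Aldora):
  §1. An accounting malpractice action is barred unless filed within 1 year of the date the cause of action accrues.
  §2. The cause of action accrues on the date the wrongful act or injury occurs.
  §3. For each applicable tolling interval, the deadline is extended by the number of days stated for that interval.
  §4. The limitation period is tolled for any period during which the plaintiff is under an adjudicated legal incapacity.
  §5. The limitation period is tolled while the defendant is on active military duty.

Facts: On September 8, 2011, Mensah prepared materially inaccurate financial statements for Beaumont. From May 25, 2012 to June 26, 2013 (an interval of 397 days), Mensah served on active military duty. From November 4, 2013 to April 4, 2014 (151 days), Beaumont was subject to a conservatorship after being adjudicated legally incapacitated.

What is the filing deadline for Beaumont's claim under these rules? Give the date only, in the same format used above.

The claim accrued on September 8, 2011, when the wrongful act occurred.
Adding the 1 year base period to September 8, 2011 gives a deadline of September 8, 2012, before any tolling.
The period was tolled for 397 days by the defendant's active military service (May 25, 2012 to June 26, 2013), pushing the deadline to October 10, 2013.
By the time the plaintiff's legal incapacity began on November 4, 2013, the limitation period had already expired on October 10, 2013; that interval cannot revive it.

October 10, 2013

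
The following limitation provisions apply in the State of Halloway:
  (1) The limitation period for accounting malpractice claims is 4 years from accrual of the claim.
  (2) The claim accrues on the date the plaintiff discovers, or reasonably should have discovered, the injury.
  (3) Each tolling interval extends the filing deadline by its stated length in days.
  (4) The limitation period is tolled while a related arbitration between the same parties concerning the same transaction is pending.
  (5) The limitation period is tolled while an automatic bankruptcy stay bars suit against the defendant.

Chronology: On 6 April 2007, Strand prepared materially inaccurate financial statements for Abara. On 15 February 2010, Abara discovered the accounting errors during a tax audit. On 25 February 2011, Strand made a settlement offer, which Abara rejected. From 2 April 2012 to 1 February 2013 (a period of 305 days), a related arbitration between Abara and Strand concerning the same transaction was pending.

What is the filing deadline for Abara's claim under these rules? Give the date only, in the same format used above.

Under the discovery rule, the claim accrued on 15 February 2010, when Abara discovered the injury — not on the 6 April 2007 date of the underlying act.
The untolled deadline — 4 years after 15 February 2010 — is 15 February 2014.
The period was tolled for 305 days by the pending related arbitration (2 April 2012 to 1 February 2013), pushing the deadline to 17 December 2014.
The other events in the timeline have no effect on the limitation period under the stated rules.

17 December 2014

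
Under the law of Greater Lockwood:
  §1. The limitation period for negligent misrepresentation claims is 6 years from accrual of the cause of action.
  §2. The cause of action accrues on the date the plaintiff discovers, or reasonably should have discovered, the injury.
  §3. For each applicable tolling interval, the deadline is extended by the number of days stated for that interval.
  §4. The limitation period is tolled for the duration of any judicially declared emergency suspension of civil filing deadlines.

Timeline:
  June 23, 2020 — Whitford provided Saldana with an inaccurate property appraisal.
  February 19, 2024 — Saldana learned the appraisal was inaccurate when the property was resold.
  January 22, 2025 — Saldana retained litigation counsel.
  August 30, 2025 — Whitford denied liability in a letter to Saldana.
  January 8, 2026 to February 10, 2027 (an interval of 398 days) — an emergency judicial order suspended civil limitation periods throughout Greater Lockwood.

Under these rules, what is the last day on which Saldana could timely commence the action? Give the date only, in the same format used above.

Under the discovery rule, the claim accrued on February 19, 2024, when Saldana discovered the injury — not on the June 23, 2020 date of the underlying act.
6 years from February 19, 2024 is February 19, 2030.
The period was tolled for 398 days by the emergency suspension of filing deadlines (January 8, 2026 to February 10, 2027), pushing the deadline to March 24, 2031.
Nothing else in the chronology tolls or restarts the period.

March 24, 2031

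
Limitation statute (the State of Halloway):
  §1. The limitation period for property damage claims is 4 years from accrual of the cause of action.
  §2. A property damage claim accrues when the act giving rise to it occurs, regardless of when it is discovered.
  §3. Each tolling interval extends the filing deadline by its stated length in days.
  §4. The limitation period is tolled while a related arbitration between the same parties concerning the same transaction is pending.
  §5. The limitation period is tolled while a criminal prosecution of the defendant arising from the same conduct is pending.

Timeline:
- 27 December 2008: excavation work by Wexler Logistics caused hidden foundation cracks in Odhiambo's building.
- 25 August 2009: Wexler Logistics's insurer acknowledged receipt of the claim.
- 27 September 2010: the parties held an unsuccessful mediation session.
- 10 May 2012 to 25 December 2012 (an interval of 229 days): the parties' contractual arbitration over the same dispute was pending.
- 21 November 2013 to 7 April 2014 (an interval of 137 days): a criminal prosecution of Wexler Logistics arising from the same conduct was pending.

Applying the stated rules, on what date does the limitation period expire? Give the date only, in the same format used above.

13 August 2013

The cause of action accrued on 27 December 2008, the date of the act.
The untolled deadline — 4 years after 27 December 2008 — is 27 December 2012.
The pending related arbitration from 10 May 2012 to 25 December 2012 tolled the period for 229 days, extending the deadline to 13 August 2013.
By the time the pending criminal prosecution began on 21 November 2013, the limitation period had already expired on 13 August 2013; that interval cannot revive it.
None of the other events listed affects the running of the period under the stated rules.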